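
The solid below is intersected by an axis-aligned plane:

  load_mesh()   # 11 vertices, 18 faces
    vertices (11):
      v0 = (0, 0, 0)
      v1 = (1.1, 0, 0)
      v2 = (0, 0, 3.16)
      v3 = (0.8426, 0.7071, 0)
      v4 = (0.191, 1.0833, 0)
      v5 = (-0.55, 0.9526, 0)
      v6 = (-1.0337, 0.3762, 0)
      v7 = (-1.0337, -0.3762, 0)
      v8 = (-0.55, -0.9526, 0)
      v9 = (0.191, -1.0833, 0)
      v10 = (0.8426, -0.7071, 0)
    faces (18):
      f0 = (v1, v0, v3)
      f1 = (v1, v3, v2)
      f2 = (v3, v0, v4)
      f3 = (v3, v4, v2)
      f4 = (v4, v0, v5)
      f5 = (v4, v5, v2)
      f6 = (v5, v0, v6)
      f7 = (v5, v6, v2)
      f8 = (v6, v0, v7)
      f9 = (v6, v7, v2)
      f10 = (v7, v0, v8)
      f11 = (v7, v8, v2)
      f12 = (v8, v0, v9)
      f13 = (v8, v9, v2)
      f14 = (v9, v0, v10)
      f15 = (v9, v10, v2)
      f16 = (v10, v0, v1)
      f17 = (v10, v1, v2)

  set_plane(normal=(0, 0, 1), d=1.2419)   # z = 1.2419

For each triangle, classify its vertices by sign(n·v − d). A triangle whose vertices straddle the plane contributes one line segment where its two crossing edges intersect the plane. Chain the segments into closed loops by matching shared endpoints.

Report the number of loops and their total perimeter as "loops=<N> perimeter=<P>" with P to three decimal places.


Straddling triangles (9 of 18):
  (v1,v3,v2) [--+] → (0.511453, 0.429205, 1.2419)–(0.667693, 0, 1.2419)  len=0.4568
  (v3,v4,v2) [--+] → (0.115936, 0.657556, 1.2419)–(0.511453, 0.429205, 1.2419)  len=0.4567
  (v4,v5,v2) [--+] → (-0.333847, 0.578222, 1.2419)–(0.115936, 0.657556, 1.2419)  len=0.4567
  (v5,v6,v2) [--+] → (-0.627449, 0.228351, 1.2419)–(-0.333847, 0.578222, 1.2419)  len=0.4567
  (v6,v7,v2) [--+] → (-0.627449, -0.228351, 1.2419)–(-0.627449, 0.228351, 1.2419)  len=0.4567
  (v7,v8,v2) [--+] → (-0.333847, -0.578222, 1.2419)–(-0.627449, -0.228351, 1.2419)  len=0.4567
  (v8,v9,v2) [--+] → (0.115936, -0.657556, 1.2419)–(-0.333847, -0.578222, 1.2419)  len=0.4567
  (v9,v10,v2) [--+] → (0.511453, -0.429205, 1.2419)–(0.115936, -0.657556, 1.2419)  len=0.4567
  (v10,v1,v2) [--+] → (0.667693, 0, 1.2419)–(0.511453, -0.429205, 1.2419)  len=0.4568

Chained into 1 loop(s):
  loop 1: 9 segments, perimeter = 4.1106
Total perimeter = 4.111

loops=1 perimeter=4.111


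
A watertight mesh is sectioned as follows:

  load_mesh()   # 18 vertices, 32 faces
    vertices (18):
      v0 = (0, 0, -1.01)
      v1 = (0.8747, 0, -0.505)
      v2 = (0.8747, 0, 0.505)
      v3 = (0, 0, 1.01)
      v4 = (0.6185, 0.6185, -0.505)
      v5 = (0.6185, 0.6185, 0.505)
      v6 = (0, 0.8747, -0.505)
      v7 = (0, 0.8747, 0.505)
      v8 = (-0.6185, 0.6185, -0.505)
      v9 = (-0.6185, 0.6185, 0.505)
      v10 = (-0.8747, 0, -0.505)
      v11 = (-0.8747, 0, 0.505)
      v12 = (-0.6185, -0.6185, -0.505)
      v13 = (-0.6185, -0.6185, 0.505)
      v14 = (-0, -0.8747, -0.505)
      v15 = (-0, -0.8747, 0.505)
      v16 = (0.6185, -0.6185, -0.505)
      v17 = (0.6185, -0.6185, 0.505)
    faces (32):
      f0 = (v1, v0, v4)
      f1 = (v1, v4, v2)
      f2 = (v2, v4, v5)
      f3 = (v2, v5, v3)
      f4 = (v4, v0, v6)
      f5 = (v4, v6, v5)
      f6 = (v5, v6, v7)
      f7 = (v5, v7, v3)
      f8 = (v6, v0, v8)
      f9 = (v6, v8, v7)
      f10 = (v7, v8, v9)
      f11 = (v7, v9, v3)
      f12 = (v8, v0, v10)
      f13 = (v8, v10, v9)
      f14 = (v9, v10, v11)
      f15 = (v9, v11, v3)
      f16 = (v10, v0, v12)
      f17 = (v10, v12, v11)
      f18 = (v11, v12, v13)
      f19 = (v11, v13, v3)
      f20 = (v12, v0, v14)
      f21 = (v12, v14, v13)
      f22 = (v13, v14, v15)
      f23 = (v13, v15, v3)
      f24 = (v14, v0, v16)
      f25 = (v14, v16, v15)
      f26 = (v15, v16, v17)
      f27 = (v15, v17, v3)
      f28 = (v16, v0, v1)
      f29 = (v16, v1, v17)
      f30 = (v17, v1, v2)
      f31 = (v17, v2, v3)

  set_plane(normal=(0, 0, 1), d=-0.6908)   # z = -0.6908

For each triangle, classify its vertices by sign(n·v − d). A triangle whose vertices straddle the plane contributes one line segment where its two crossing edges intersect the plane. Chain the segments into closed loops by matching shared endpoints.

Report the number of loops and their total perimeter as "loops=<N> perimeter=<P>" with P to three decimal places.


Straddling triangles (8 of 32):
  (v1,v0,v4) [+-+] → (0.55288, 0, -0.6908)–(0.390941, 0.390941, -0.6908)  len=0.4232
  (v4,v0,v6) [+-+] → (0.390941, 0.390941, -0.6908)–(0, 0.55288, -0.6908)  len=0.4232
  (v6,v0,v8) [+-+] → (0, 0.55288, -0.6908)–(-0.390941, 0.390941, -0.6908)  len=0.4232
  (v8,v0,v10) [+-+] → (-0.390941, 0.390941, -0.6908)–(-0.55288, 0, -0.6908)  len=0.4232
  (v10,v0,v12) [+-+] → (-0.55288, 0, -0.6908)–(-0.390941, -0.390941, -0.6908)  len=0.4232
  (v12,v0,v14) [+-+] → (-0.390941, -0.390941, -0.6908)–(0, -0.55288, -0.6908)  len=0.4232
  (v14,v0,v16) [+-+] → (0, -0.55288, -0.6908)–(0.390941, -0.390941, -0.6908)  len=0.4232
  (v16,v0,v1) [+-+] → (0.390941, -0.390941, -0.6908)–(0.55288, 0, -0.6908)  len=0.4232

Chained into 1 loop(s):
  loop 1: 8 segments, perimeter = 3.3852
Total perimeter = 3.385

loops=1 perimeter=3.385


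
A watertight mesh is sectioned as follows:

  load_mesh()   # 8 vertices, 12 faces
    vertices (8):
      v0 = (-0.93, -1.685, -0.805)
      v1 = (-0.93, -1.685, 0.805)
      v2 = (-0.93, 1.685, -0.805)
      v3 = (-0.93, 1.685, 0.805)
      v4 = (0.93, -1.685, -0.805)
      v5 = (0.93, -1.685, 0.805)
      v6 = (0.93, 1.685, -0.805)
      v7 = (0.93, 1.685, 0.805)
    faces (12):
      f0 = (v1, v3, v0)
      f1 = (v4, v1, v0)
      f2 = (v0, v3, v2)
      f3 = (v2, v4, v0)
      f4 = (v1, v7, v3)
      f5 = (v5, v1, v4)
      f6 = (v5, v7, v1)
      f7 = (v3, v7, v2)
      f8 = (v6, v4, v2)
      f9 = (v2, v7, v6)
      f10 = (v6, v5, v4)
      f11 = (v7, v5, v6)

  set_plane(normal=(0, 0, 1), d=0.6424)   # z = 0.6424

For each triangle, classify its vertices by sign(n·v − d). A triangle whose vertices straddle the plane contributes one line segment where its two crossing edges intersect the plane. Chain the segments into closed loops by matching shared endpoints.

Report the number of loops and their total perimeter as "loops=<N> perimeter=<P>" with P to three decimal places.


loops=1 perimeter=10.460

Straddling triangles (8 of 12):
  (v1,v3,v0) [++-] → (-0.93, 1.34465, 0.6424)–(-0.93, -1.685, 0.6424)  len=3.0297
  (v4,v1,v0) [-+-] → (-0.742152, -1.685, 0.6424)–(-0.93, -1.685, 0.6424)  len=0.1878
  (v0,v3,v2) [-+-] → (-0.93, 1.34465, 0.6424)–(-0.93, 1.685, 0.6424)  len=0.3403
  (v5,v1,v4) [++-] → (-0.742152, -1.685, 0.6424)–(0.93, -1.685, 0.6424)  len=1.6722
  (v3,v7,v2) [++-] → (0.742152, 1.685, 0.6424)–(-0.93, 1.685, 0.6424)  len=1.6722
  (v2,v7,v6) [-+-] → (0.742152, 1.685, 0.6424)–(0.93, 1.685, 0.6424)  len=0.1878
  (v6,v5,v4) [-+-] → (0.93, -1.34465, 0.6424)–(0.93, -1.685, 0.6424)  len=0.3403
  (v7,v5,v6) [++-] → (0.93, -1.34465, 0.6424)–(0.93, 1.685, 0.6424)  len=3.0297

Chained into 1 loop(s):
  loop 1: 8 segments, perimeter = 10.4600
Total perimeter = 10.460


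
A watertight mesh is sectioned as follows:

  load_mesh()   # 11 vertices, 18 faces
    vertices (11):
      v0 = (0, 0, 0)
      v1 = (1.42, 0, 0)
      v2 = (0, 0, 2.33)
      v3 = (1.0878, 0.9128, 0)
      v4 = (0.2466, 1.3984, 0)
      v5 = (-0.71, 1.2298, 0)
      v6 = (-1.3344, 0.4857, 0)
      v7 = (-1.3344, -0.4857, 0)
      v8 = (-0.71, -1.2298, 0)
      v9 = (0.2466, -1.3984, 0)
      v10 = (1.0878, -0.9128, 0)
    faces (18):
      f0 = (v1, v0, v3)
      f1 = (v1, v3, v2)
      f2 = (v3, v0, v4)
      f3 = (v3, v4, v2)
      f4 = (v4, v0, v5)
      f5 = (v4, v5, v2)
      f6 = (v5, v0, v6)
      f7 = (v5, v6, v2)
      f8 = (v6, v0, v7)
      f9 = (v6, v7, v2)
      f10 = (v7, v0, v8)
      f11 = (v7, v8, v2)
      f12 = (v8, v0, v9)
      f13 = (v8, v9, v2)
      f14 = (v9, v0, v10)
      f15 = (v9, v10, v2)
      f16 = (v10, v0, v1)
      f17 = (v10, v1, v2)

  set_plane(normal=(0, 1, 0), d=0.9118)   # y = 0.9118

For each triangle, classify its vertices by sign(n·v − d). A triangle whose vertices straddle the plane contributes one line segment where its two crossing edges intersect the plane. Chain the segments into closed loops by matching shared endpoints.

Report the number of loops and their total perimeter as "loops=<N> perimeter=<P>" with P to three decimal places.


loops=1 perimeter=4.767

Straddling triangles (8 of 18):
  (v1,v0,v3) [--+] → (1.08661, 0.9118, 0)–(1.08816, 0.9118, 0)  len=0.0016
  (v1,v3,v2) [-+-] → (1.08816, 0.9118, 0)–(1.08661, 0.9118, 0.00255259)  len=0.0030
  (v3,v0,v4) [+-+] → (1.08661, 0.9118, 0)–(0.160791, 0.9118, 0)  len=0.9258
  (v3,v4,v2) [++-] → (0.160791, 0.9118, 0.810768)–(1.08661, 0.9118, 0.00255259)  len=1.2290
  (v4,v0,v5) [+-+] → (0.160791, 0.9118, 0)–(-0.526409, 0.9118, 0)  len=0.6872
  (v4,v5,v2) [++-] → (-0.526409, 0.9118, 0.602488)–(0.160791, 0.9118, 0.810768)  len=0.7181
  (v5,v0,v6) [+--] → (-0.526409, 0.9118, 0)–(-0.976845, 0.9118, 0)  len=0.4504
  (v5,v6,v2) [+--] → (-0.976845, 0.9118, 0)–(-0.526409, 0.9118, 0.602488)  len=0.7523

Chained into 1 loop(s):
  loop 1: 8 segments, perimeter = 4.7673
Total perimeter = 4.767


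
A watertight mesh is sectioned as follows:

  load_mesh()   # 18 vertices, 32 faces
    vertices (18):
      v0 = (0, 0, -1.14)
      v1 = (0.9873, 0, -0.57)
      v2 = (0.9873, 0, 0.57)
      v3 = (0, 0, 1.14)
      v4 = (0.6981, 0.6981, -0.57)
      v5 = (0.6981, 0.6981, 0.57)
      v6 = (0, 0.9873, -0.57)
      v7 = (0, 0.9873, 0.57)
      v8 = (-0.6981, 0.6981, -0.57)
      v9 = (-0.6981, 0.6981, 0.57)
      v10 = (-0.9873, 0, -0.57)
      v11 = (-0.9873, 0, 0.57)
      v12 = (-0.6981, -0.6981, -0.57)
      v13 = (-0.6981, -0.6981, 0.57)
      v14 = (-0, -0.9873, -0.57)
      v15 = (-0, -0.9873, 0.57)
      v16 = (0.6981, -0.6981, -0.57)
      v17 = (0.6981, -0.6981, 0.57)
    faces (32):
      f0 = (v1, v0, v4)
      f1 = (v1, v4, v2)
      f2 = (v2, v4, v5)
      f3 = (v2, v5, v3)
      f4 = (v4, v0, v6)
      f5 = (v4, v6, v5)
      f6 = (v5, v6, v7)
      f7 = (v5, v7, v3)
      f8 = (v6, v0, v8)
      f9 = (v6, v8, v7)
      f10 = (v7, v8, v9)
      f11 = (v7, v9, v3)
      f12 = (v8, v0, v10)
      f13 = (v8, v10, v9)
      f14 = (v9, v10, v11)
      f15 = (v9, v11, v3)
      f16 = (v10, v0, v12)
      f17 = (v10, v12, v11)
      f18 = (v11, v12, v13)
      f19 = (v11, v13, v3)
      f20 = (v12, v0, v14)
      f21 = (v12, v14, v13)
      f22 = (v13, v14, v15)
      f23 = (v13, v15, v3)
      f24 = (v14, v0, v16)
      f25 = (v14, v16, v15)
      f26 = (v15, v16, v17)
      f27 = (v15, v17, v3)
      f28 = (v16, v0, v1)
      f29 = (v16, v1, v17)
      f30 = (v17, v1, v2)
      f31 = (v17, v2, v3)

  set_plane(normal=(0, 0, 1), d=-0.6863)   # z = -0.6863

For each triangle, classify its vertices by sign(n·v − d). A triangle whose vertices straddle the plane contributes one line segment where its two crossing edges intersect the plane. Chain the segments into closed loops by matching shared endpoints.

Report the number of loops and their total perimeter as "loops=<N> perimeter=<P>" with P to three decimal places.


Straddling triangles (8 of 32):
  (v1,v0,v4) [+-+] → (0.785856, 0, -0.6863)–(0.555663, 0.555663, -0.6863)  len=0.6015
  (v4,v0,v6) [+-+] → (0.555663, 0.555663, -0.6863)–(0, 0.785856, -0.6863)  len=0.6015
  (v6,v0,v8) [+-+] → (0, 0.785856, -0.6863)–(-0.555663, 0.555663, -0.6863)  len=0.6015
  (v8,v0,v10) [+-+] → (-0.555663, 0.555663, -0.6863)–(-0.785856, 0, -0.6863)  len=0.6015
  (v10,v0,v12) [+-+] → (-0.785856, 0, -0.6863)–(-0.555663, -0.555663, -0.6863)  len=0.6015
  (v12,v0,v14) [+-+] → (-0.555663, -0.555663, -0.6863)–(0, -0.785856, -0.6863)  len=0.6015
  (v14,v0,v16) [+-+] → (0, -0.785856, -0.6863)–(0.555663, -0.555663, -0.6863)  len=0.6015
  (v16,v0,v1) [+-+] → (0.555663, -0.555663, -0.6863)–(0.785856, 0, -0.6863)  len=0.6015

Chained into 1 loop(s):
  loop 1: 8 segments, perimeter = 4.8117
Total perimeter = 4.812

loops=1 perimeter=4.812


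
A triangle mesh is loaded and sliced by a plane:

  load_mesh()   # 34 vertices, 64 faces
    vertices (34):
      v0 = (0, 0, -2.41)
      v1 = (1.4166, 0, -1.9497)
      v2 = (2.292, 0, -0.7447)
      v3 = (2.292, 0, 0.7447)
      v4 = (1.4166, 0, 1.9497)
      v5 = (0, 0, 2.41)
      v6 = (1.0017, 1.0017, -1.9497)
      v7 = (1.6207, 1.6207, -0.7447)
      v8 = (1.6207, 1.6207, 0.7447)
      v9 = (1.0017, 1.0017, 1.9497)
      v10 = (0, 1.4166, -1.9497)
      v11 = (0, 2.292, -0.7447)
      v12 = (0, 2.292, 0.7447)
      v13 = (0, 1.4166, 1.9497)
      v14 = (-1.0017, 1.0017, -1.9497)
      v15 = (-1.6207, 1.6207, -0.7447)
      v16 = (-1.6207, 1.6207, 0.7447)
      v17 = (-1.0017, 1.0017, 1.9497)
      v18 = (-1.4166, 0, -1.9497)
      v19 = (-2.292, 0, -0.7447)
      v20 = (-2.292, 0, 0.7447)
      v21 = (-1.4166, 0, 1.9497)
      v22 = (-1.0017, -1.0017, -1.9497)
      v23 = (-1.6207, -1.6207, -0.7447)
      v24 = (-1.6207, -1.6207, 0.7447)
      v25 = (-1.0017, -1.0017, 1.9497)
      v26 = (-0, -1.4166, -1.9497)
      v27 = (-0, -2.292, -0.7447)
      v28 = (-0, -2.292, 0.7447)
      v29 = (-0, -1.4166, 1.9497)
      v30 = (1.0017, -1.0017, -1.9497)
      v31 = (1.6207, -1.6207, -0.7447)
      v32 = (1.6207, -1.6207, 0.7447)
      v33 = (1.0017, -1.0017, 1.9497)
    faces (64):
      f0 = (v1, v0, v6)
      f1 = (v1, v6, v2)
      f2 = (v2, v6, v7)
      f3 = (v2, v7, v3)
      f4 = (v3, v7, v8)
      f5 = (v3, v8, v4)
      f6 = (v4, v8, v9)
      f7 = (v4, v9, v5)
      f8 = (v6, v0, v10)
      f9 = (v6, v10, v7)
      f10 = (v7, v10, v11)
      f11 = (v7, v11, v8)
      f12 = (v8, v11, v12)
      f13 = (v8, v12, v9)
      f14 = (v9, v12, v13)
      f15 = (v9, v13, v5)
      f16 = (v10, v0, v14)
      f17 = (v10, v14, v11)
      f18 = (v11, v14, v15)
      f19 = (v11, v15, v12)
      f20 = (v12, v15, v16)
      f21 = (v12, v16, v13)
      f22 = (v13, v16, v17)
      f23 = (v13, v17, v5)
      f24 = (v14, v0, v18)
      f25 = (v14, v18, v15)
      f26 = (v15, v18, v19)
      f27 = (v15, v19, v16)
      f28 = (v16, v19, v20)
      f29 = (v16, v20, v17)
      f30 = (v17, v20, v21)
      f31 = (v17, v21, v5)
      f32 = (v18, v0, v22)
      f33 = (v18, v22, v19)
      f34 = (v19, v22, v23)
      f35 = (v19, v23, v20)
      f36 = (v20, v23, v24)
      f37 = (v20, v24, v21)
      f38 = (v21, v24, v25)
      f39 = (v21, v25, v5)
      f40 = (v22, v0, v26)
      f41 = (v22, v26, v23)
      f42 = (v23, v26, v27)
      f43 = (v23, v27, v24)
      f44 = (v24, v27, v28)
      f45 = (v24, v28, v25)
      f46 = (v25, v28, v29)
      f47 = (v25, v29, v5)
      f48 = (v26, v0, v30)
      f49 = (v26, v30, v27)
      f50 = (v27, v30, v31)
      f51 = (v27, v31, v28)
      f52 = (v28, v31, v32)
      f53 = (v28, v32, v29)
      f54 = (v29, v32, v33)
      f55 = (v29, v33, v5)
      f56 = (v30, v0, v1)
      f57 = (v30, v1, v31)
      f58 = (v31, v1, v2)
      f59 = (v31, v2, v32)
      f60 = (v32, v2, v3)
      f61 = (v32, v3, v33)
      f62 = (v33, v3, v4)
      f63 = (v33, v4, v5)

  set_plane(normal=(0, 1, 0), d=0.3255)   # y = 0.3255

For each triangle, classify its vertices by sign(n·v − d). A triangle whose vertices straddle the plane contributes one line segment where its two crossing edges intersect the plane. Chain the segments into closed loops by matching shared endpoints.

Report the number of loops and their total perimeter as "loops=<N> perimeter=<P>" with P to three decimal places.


loops=1 perimeter=14.272

Straddling triangles (20 of 64):
  (v1,v0,v6) [--+] → (0.3255, 0.3255, -2.26043)–(1.28178, 0.3255, -1.9497)  len=1.0055
  (v1,v6,v2) [-+-] → (1.28178, 0.3255, -1.9497)–(1.87272, 0.3255, -1.13626)  len=1.0054
  (v2,v6,v7) [-++] → (1.87272, 0.3255, -1.13626)–(2.15718, 0.3255, -0.7447)  len=0.4840
  (v2,v7,v3) [-+-] → (2.15718, 0.3255, -0.7447)–(2.15718, 0.3255, 0.44557)  len=1.1903
  (v3,v7,v8) [-++] → (2.15718, 0.3255, 0.44557)–(2.15718, 0.3255, 0.7447)  len=0.2991
  (v3,v8,v4) [-+-] → (2.15718, 0.3255, 0.7447)–(1.45759, 0.3255, 1.70769)  len=1.1903
  (v4,v8,v9) [-++] → (1.45759, 0.3255, 1.70769)–(1.28178, 0.3255, 1.9497)  len=0.2991
  (v4,v9,v5) [-+-] → (1.28178, 0.3255, 1.9497)–(0.3255, 0.3255, 2.26043)  len=1.0055
  (v6,v0,v10) [+-+] → (0.3255, 0.3255, -2.26043)–(0, 0.3255, -2.30423)  len=0.3284
  (v9,v13,v5) [++-] → (0, 0.3255, 2.30423)–(0.3255, 0.3255, 2.26043)  len=0.3284
  (v10,v0,v14) [+-+] → (0, 0.3255, -2.30423)–(-0.3255, 0.3255, -2.26043)  len=0.3284
  (v13,v17,v5) [++-] → (-0.3255, 0.3255, 2.26043)–(0, 0.3255, 2.30423)  len=0.3284
  (v14,v0,v18) [+--] → (-0.3255, 0.3255, -2.26043)–(-1.28178, 0.3255, -1.9497)  len=1.0055
  (v14,v18,v15) [+-+] → (-1.28178, 0.3255, -1.9497)–(-1.45759, 0.3255, -1.70769)  len=0.2991
  (v15,v18,v19) [+--] → (-1.45759, 0.3255, -1.70769)–(-2.15718, 0.3255, -0.7447)  len=1.1903
  (v15,v19,v16) [+-+] → (-2.15718, 0.3255, -0.7447)–(-2.15718, 0.3255, -0.44557)  len=0.2991
  (v16,v19,v20) [+--] → (-2.15718, 0.3255, -0.44557)–(-2.15718, 0.3255, 0.7447)  len=1.1903
  (v16,v20,v17) [+-+] → (-2.15718, 0.3255, 0.7447)–(-1.87272, 0.3255, 1.13626)  len=0.4840
  (v17,v20,v21) [+--] → (-1.87272, 0.3255, 1.13626)–(-1.28178, 0.3255, 1.9497)  len=1.0054
  (v17,v21,v5) [+--] → (-1.28178, 0.3255, 1.9497)–(-0.3255, 0.3255, 2.26043)  len=1.0055

Chained into 1 loop(s):
  loop 1: 20 segments, perimeter = 14.2722
Total perimeter = 14.272


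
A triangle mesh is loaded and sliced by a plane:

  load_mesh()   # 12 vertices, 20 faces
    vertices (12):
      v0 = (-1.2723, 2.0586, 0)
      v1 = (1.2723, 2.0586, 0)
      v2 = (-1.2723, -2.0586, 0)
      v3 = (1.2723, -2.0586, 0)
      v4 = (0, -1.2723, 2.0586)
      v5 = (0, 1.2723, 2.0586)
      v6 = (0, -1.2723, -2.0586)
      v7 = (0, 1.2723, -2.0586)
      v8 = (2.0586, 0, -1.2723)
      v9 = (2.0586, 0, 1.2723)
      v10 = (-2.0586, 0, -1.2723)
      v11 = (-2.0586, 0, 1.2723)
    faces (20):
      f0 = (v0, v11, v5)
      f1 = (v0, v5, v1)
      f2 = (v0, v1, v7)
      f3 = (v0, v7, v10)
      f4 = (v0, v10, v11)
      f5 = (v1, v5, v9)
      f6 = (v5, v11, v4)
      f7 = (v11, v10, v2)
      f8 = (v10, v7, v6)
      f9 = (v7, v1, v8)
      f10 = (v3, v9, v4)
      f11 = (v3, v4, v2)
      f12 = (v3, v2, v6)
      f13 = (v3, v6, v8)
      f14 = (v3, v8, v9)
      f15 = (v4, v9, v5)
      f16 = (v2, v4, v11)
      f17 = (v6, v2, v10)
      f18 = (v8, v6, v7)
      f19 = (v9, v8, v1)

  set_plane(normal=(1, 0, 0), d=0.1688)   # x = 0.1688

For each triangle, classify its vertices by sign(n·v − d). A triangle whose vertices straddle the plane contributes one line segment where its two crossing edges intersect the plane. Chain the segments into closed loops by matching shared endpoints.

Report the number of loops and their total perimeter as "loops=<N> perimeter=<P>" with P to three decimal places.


Straddling triangles (10 of 20):
  (v0,v5,v1) [--+] → (0.1688, 1.37662, 1.78548)–(0.1688, 2.0586, 0)  len=1.9113
  (v0,v1,v7) [-+-] → (0.1688, 2.0586, 0)–(0.1688, 1.37662, -1.78548)  len=1.9113
  (v1,v5,v9) [+-+] → (0.1688, 1.37662, 1.78548)–(0.1688, 1.16797, 1.99413)  len=0.2951
  (v7,v1,v8) [-++] → (0.1688, 1.37662, -1.78548)–(0.1688, 1.16797, -1.99413)  len=0.2951
  (v3,v9,v4) [++-] → (0.1688, -1.16797, 1.99413)–(0.1688, -1.37662, 1.78548)  len=0.2951
  (v3,v4,v2) [+--] → (0.1688, -1.37662, 1.78548)–(0.1688, -2.0586, 0)  len=1.9113
  (v3,v2,v6) [+--] → (0.1688, -2.0586, 0)–(0.1688, -1.37662, -1.78548)  len=1.9113
  (v3,v6,v8) [+-+] → (0.1688, -1.37662, -1.78548)–(0.1688, -1.16797, -1.99413)  len=0.2951
  (v4,v9,v5) [-+-] → (0.1688, -1.16797, 1.99413)–(0.1688, 1.16797, 1.99413)  len=2.3359
  (v8,v6,v7) [+--] → (0.1688, -1.16797, -1.99413)–(0.1688, 1.16797, -1.99413)  len=2.3359

Chained into 1 loop(s):
  loop 1: 10 segments, perimeter = 13.4973
Total perimeter = 13.497

loops=1 perimeter=13.497


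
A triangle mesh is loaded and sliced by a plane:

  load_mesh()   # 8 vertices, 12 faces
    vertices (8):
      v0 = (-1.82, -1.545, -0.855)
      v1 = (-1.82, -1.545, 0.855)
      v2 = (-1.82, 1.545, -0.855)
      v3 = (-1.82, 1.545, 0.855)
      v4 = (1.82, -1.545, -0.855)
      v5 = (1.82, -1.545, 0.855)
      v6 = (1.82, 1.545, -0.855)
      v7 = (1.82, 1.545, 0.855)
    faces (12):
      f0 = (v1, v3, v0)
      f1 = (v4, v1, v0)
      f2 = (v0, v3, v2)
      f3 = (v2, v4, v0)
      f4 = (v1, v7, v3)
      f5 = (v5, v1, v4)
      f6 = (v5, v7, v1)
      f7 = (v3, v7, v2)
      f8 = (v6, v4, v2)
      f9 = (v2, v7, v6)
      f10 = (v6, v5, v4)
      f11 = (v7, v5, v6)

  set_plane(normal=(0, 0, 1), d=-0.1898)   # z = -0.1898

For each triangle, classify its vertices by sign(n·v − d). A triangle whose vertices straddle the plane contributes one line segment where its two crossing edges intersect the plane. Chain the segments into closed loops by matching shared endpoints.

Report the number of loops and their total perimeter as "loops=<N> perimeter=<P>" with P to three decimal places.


loops=1 perimeter=13.460

Straddling triangles (8 of 12):
  (v1,v3,v0) [++-] → (-1.82, -0.342972, -0.1898)–(-1.82, -1.545, -0.1898)  len=1.2020
  (v4,v1,v0) [-+-] → (0.404019, -1.545, -0.1898)–(-1.82, -1.545, -0.1898)  len=2.2240
  (v0,v3,v2) [-+-] → (-1.82, -0.342972, -0.1898)–(-1.82, 1.545, -0.1898)  len=1.8880
  (v5,v1,v4) [++-] → (0.404019, -1.545, -0.1898)–(1.82, -1.545, -0.1898)  len=1.4160
  (v3,v7,v2) [++-] → (-0.404019, 1.545, -0.1898)–(-1.82, 1.545, -0.1898)  len=1.4160
  (v2,v7,v6) [-+-] → (-0.404019, 1.545, -0.1898)–(1.82, 1.545, -0.1898)  len=2.2240
  (v6,v5,v4) [-+-] → (1.82, 0.342972, -0.1898)–(1.82, -1.545, -0.1898)  len=1.8880
  (v7,v5,v6) [++-] → (1.82, 0.342972, -0.1898)–(1.82, 1.545, -0.1898)  len=1.2020

Chained into 1 loop(s):
  loop 1: 8 segments, perimeter = 13.4600
Total perimeter = 13.460


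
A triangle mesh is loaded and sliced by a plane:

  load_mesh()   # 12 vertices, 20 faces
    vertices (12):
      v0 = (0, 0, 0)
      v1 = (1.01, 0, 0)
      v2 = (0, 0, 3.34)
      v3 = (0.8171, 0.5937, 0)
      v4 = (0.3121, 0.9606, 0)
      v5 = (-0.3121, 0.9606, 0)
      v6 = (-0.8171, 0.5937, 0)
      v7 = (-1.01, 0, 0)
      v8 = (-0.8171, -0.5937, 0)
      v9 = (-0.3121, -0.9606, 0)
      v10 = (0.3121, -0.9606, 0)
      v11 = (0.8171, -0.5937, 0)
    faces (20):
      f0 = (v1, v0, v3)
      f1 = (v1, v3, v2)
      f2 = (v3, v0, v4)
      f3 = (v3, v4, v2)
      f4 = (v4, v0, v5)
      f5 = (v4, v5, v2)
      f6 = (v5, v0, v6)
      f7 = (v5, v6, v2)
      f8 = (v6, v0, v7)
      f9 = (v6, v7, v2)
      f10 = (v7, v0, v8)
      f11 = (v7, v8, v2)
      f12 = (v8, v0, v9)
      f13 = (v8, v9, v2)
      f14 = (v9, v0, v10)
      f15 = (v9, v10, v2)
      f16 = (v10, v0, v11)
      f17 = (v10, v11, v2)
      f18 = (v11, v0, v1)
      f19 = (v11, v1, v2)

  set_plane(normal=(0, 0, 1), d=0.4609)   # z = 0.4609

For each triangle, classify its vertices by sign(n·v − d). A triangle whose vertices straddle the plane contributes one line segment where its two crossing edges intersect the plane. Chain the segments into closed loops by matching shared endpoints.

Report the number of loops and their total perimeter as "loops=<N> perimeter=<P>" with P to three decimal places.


Straddling triangles (10 of 20):
  (v1,v3,v2) [--+] → (0.704345, 0.511773, 0.4609)–(0.870626, 0, 0.4609)  len=0.5381
  (v3,v4,v2) [--+] → (0.269032, 0.828043, 0.4609)–(0.704345, 0.511773, 0.4609)  len=0.5381
  (v4,v5,v2) [--+] → (-0.269032, 0.828043, 0.4609)–(0.269032, 0.828043, 0.4609)  len=0.5381
  (v5,v6,v2) [--+] → (-0.704345, 0.511773, 0.4609)–(-0.269032, 0.828043, 0.4609)  len=0.5381
  (v6,v7,v2) [--+] → (-0.870626, 0, 0.4609)–(-0.704345, 0.511773, 0.4609)  len=0.5381
  (v7,v8,v2) [--+] → (-0.704345, -0.511773, 0.4609)–(-0.870626, 0, 0.4609)  len=0.5381
  (v8,v9,v2) [--+] → (-0.269032, -0.828043, 0.4609)–(-0.704345, -0.511773, 0.4609)  len=0.5381
  (v9,v10,v2) [--+] → (0.269032, -0.828043, 0.4609)–(-0.269032, -0.828043, 0.4609)  len=0.5381
  (v10,v11,v2) [--+] → (0.704345, -0.511773, 0.4609)–(0.269032, -0.828043, 0.4609)  len=0.5381
  (v11,v1,v2) [--+] → (0.870626, 0, 0.4609)–(0.704345, -0.511773, 0.4609)  len=0.5381

Chained into 1 loop(s):
  loop 1: 10 segments, perimeter = 5.3809
Total perimeter = 5.381

loops=1 perimeter=5.381


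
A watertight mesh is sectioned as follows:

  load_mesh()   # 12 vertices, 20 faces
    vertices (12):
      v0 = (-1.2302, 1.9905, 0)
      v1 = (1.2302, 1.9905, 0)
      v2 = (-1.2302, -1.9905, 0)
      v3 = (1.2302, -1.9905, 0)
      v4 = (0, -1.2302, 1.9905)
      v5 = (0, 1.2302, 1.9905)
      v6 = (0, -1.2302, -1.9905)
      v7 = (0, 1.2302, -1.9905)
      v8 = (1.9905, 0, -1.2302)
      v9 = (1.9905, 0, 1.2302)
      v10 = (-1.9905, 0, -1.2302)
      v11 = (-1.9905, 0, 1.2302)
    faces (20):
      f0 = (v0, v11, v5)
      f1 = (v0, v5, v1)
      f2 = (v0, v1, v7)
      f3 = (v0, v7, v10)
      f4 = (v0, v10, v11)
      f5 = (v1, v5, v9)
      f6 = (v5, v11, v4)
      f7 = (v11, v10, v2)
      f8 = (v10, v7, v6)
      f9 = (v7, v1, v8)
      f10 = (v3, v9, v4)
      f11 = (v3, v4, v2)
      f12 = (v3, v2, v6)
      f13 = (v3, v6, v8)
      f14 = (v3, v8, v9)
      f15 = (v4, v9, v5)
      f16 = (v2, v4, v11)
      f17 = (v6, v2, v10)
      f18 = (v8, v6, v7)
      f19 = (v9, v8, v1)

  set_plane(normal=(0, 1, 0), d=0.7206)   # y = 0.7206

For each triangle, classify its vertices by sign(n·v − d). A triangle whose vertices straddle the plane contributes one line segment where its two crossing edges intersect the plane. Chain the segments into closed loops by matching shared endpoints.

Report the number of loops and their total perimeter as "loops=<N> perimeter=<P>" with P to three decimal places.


loops=1 perimeter=11.709

Straddling triangles (10 of 20):
  (v0,v11,v5) [+-+] → (-1.71526, 0.7206, 0.784843)–(-0.824548, 0.7206, 1.67555)  len=1.2597
  (v0,v7,v10) [++-] → (-0.824548, 0.7206, -1.67555)–(-1.71526, 0.7206, -0.784843)  len=1.2597
  (v0,v10,v11) [+--] → (-1.71526, 0.7206, -0.784843)–(-1.71526, 0.7206, 0.784843)  len=1.5697
  (v1,v5,v9) [++-] → (0.824548, 0.7206, 1.67555)–(1.71526, 0.7206, 0.784843)  len=1.2597
  (v5,v11,v4) [+--] → (-0.824548, 0.7206, 1.67555)–(0, 0.7206, 1.9905)  len=0.8827
  (v10,v7,v6) [-+-] → (-0.824548, 0.7206, -1.67555)–(0, 0.7206, -1.9905)  len=0.8827
  (v7,v1,v8) [++-] → (1.71526, 0.7206, -0.784843)–(0.824548, 0.7206, -1.67555)  len=1.2597
  (v4,v9,v5) [--+] → (0.824548, 0.7206, 1.67555)–(0, 0.7206, 1.9905)  len=0.8827
  (v8,v6,v7) [--+] → (0, 0.7206, -1.9905)–(0.824548, 0.7206, -1.67555)  len=0.8827
  (v9,v8,v1) [--+] → (1.71526, 0.7206, -0.784843)–(1.71526, 0.7206, 0.784843)  len=1.5697

Chained into 1 loop(s):
  loop 1: 10 segments, perimeter = 11.7086
Total perimeter = 11.709


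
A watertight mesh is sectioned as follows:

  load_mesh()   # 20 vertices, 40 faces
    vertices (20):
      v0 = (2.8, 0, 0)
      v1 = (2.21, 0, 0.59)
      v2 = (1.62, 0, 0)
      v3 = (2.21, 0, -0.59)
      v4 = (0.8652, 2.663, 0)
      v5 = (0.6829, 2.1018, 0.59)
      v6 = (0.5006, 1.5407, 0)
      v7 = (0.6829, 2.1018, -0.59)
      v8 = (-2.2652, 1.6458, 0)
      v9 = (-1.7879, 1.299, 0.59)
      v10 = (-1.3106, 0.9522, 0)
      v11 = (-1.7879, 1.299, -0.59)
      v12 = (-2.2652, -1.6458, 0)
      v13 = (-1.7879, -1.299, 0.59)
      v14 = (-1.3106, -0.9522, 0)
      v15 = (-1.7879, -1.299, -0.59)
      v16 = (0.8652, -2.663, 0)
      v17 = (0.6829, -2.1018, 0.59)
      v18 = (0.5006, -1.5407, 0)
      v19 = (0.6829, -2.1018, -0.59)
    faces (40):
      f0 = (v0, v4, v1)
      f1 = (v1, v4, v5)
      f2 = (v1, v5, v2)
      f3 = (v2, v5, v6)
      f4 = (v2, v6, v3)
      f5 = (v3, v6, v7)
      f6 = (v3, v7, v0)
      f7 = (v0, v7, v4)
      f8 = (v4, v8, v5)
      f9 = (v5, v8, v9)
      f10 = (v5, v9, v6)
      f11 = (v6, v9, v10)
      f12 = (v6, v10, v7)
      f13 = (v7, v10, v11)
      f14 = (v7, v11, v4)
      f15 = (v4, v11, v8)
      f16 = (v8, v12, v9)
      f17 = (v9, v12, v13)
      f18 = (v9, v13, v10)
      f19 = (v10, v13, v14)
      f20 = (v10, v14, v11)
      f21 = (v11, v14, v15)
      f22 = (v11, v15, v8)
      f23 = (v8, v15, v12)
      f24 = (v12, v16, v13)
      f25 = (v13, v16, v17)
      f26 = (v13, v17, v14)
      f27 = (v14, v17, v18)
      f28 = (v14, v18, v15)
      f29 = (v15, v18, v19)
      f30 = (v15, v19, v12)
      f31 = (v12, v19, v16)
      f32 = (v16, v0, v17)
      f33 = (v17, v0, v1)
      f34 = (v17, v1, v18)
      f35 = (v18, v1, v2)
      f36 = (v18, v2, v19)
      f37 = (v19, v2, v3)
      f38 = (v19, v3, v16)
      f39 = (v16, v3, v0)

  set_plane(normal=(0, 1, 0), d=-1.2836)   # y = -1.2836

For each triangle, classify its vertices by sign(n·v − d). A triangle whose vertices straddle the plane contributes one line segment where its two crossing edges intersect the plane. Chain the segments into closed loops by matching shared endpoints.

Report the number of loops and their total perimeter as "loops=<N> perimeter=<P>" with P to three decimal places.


Straddling triangles (18 of 40):
  (v8,v12,v9) [+-+] → (-2.2652, -1.2836, 0)–(-2.20649, -1.2836, 0.0725679)  len=0.0933
  (v9,v12,v13) [+--] → (-2.20649, -1.2836, 0.0725679)–(-1.7879, -1.2836, 0.59)  len=0.6655
  (v9,v13,v10) [+-+] → (-1.7879, -1.2836, 0.59)–(-1.78463, -1.2836, 0.585964)  len=0.0052
  (v10,v13,v14) [+-+] → (-1.78463, -1.2836, 0.585964)–(-1.76671, -1.2836, 0.5638)  len=0.0285
  (v11,v14,v15) [++-] → (-1.76671, -1.2836, -0.5638)–(-1.7879, -1.2836, -0.59)  len=0.0337
  (v11,v15,v8) [+-+] → (-1.7879, -1.2836, -0.59)–(-1.7904, -1.2836, -0.586915)  len=0.0040
  (v8,v15,v12) [+--] → (-1.7904, -1.2836, -0.586915)–(-2.2652, -1.2836, 0)  len=0.7549
  (v13,v17,v14) [--+] → (-0.735925, -1.2836, 0.170082)–(-1.76671, -1.2836, 0.5638)  len=1.1034
  (v14,v17,v18) [+--] → (-0.735925, -1.2836, 0.170082)–(-0.290665, -1.2836, 0)  len=0.4766
  (v14,v18,v15) [+--] → (-0.290665, -1.2836, 0)–(-1.76671, -1.2836, -0.5638)  len=1.5801
  (v16,v0,v17) [-+-] → (1.8674, -1.2836, 0)–(1.50706, -1.2836, 0.360322)  len=0.5096
  (v17,v0,v1) [-++] → (1.50706, -1.2836, 0.360322)–(1.27738, -1.2836, 0.59)  len=0.3248
  (v17,v1,v18) [-+-] → (1.27738, -1.2836, 0.59)–(0.785851, -1.2836, 0.0984546)  len=0.6951
  (v18,v1,v2) [-++] → (0.785851, -1.2836, 0.0984546)–(0.687397, -1.2836, 0)  len=0.1392
  (v18,v2,v19) [-+-] → (0.687397, -1.2836, 0)–(1.0477, -1.2836, -0.360322)  len=0.5096
  (v19,v2,v3) [-++] → (1.0477, -1.2836, -0.360322)–(1.27738, -1.2836, -0.59)  len=0.3248
  (v19,v3,v16) [-+-] → (1.27738, -1.2836, -0.59)–(1.56179, -1.2836, -0.305612)  len=0.4022
  (v16,v3,v0) [-++] → (1.56179, -1.2836, -0.305612)–(1.8674, -1.2836, 0)  len=0.4322

Chained into 2 loop(s):
  loop 1: 10 segments, perimeter = 4.7453
  loop 2: 8 segments, perimeter = 3.3376
Total perimeter = 8.083

loops=2 perimeter=8.083


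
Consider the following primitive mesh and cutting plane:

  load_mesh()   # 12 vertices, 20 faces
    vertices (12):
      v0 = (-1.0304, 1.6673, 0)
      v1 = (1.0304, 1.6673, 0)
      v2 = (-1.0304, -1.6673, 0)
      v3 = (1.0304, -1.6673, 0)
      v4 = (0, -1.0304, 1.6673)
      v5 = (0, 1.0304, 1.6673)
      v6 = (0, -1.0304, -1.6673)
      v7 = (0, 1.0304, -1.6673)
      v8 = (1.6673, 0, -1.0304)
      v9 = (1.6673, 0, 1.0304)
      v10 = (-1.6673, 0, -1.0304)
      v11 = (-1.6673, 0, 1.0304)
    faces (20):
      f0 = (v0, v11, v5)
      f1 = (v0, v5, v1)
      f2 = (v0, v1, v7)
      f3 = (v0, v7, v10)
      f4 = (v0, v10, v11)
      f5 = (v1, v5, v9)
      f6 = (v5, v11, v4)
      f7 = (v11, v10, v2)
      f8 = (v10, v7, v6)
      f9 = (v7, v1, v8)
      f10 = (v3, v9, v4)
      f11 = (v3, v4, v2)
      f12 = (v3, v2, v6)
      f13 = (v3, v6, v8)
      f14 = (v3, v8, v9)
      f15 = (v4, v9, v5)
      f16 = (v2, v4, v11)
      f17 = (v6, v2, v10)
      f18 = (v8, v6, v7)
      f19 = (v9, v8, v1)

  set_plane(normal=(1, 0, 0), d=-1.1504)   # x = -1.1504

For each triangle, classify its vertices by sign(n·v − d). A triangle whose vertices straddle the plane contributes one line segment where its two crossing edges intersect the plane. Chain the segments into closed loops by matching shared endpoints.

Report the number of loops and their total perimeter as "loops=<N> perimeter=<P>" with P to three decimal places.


loops=1 perimeter=7.902

Straddling triangles (8 of 20):
  (v0,v11,v5) [+-+] → (-1.1504, 1.35316, 0.19414)–(-1.1504, 0.319447, 1.22785)  len=1.4619
  (v0,v7,v10) [++-] → (-1.1504, 0.319447, -1.22785)–(-1.1504, 1.35316, -0.19414)  len=1.4619
  (v0,v10,v11) [+--] → (-1.1504, 1.35316, -0.19414)–(-1.1504, 1.35316, 0.19414)  len=0.3883
  (v5,v11,v4) [+-+] → (-1.1504, 0.319447, 1.22785)–(-1.1504, -0.319447, 1.22785)  len=0.6389
  (v11,v10,v2) [--+] → (-1.1504, -1.35316, -0.19414)–(-1.1504, -1.35316, 0.19414)  len=0.3883
  (v10,v7,v6) [-++] → (-1.1504, 0.319447, -1.22785)–(-1.1504, -0.319447, -1.22785)  len=0.6389
  (v2,v4,v11) [++-] → (-1.1504, -0.319447, 1.22785)–(-1.1504, -1.35316, 0.19414)  len=1.4619
  (v6,v2,v10) [++-] → (-1.1504, -1.35316, -0.19414)–(-1.1504, -0.319447, -1.22785)  len=1.4619

Chained into 1 loop(s):
  loop 1: 8 segments, perimeter = 7.9019
Total perimeter = 7.902


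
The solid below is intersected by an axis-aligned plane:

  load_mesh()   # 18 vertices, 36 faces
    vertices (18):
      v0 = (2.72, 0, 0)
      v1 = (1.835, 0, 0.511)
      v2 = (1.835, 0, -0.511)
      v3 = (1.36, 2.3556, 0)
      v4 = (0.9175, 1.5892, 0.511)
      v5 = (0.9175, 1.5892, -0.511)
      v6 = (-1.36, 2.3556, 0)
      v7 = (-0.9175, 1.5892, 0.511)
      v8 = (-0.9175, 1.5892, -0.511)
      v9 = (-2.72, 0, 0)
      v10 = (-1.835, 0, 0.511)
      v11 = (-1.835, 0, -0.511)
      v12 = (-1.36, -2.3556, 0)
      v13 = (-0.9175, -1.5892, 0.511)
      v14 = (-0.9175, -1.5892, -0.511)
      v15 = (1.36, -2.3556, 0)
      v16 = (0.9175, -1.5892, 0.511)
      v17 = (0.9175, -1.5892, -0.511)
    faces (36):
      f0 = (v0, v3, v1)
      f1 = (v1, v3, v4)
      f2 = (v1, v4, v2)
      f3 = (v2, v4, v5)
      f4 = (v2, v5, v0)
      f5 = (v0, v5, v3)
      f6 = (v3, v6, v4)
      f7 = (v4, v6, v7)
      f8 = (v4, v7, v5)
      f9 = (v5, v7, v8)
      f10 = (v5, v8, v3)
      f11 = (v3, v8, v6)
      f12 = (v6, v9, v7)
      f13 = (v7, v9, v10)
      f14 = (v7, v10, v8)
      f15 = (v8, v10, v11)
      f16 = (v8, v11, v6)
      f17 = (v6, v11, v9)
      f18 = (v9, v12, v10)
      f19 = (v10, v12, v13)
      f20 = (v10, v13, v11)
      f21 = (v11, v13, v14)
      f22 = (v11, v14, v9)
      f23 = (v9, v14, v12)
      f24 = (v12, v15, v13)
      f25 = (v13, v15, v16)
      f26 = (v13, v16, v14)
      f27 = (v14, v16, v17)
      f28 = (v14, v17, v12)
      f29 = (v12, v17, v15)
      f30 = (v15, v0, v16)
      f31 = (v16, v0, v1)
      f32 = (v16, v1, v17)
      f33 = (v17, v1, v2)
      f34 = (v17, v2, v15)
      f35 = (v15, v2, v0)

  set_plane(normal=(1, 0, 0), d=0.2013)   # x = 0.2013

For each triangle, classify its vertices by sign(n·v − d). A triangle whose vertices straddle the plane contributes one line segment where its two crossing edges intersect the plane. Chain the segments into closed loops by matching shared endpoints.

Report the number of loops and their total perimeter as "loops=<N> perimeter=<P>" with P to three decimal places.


loops=2 perimeter=5.729

Straddling triangles (12 of 36):
  (v3,v6,v4) [+-+] → (0.2013, 2.3556, 0)–(0.2013, 1.83021, 0.350307)  len=0.6315
  (v4,v6,v7) [+--] → (0.2013, 1.83021, 0.350307)–(0.2013, 1.5892, 0.511)  len=0.2897
  (v4,v7,v5) [+-+] → (0.2013, 1.5892, 0.511)–(0.2013, 1.5892, -0.112114)  len=0.6231
  (v5,v7,v8) [+--] → (0.2013, 1.5892, -0.112114)–(0.2013, 1.5892, -0.511)  len=0.3989
  (v5,v8,v3) [+-+] → (0.2013, 1.5892, -0.511)–(0.2013, 1.96569, -0.259976)  len=0.4525
  (v3,v8,v6) [+--] → (0.2013, 1.96569, -0.259976)–(0.2013, 2.3556, 0)  len=0.4686
  (v12,v15,v13) [-+-] → (0.2013, -2.3556, 0)–(0.2013, -1.96569, 0.259976)  len=0.4686
  (v13,v15,v16) [-++] → (0.2013, -1.96569, 0.259976)–(0.2013, -1.5892, 0.511)  len=0.4525
  (v13,v16,v14) [-+-] → (0.2013, -1.5892, 0.511)–(0.2013, -1.5892, 0.112114)  len=0.3989
  (v14,v16,v17) [-++] → (0.2013, -1.5892, 0.112114)–(0.2013, -1.5892, -0.511)  len=0.6231
  (v14,v17,v12) [-+-] → (0.2013, -1.5892, -0.511)–(0.2013, -1.83021, -0.350307)  len=0.2897
  (v12,v17,v15) [-++] → (0.2013, -1.83021, -0.350307)–(0.2013, -2.3556, 0)  len=0.6315

Chained into 2 loop(s):
  loop 1: 6 segments, perimeter = 2.8643
  loop 2: 6 segments, perimeter = 2.8643
Total perimeter = 5.729


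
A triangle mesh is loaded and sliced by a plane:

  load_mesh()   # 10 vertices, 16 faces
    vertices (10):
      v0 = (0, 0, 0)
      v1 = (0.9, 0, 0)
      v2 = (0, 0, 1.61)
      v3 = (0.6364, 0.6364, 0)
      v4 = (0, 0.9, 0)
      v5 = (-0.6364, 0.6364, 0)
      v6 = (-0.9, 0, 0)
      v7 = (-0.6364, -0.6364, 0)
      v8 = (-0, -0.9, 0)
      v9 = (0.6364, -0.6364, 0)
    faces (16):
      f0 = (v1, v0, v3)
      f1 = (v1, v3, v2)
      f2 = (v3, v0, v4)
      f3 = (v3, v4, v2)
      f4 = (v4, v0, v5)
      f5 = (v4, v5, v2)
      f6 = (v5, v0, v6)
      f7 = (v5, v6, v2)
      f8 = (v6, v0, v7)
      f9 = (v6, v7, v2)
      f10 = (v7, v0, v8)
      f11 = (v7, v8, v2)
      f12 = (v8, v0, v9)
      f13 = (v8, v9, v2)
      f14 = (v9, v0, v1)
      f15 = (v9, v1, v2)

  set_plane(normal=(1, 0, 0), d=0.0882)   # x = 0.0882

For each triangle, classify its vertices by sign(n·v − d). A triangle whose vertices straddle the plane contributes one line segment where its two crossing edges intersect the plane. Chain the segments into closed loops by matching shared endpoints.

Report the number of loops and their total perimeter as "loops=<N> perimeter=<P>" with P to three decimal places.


Straddling triangles (8 of 16):
  (v1,v0,v3) [+-+] → (0.0882, 0, 0)–(0.0882, 0.0882, 0)  len=0.0882
  (v1,v3,v2) [++-] → (0.0882, 0.0882, 1.38687)–(0.0882, 0, 1.45222)  len=0.1098
  (v3,v0,v4) [+--] → (0.0882, 0.0882, 0)–(0.0882, 0.863467, 0)  len=0.7753
  (v3,v4,v2) [+--] → (0.0882, 0.863467, 0)–(0.0882, 0.0882, 1.38687)  len=1.5888
  (v8,v0,v9) [--+] → (0.0882, -0.0882, 0)–(0.0882, -0.863467, 0)  len=0.7753
  (v8,v9,v2) [-+-] → (0.0882, -0.863467, 0)–(0.0882, -0.0882, 1.38687)  len=1.5888
  (v9,v0,v1) [+-+] → (0.0882, -0.0882, 0)–(0.0882, 0, 0)  len=0.0882
  (v9,v1,v2) [++-] → (0.0882, 0, 1.45222)–(0.0882, -0.0882, 1.38687)  len=0.1098

Chained into 1 loop(s):
  loop 1: 8 segments, perimeter = 5.1242
Total perimeter = 5.124

loops=1 perimeter=5.124


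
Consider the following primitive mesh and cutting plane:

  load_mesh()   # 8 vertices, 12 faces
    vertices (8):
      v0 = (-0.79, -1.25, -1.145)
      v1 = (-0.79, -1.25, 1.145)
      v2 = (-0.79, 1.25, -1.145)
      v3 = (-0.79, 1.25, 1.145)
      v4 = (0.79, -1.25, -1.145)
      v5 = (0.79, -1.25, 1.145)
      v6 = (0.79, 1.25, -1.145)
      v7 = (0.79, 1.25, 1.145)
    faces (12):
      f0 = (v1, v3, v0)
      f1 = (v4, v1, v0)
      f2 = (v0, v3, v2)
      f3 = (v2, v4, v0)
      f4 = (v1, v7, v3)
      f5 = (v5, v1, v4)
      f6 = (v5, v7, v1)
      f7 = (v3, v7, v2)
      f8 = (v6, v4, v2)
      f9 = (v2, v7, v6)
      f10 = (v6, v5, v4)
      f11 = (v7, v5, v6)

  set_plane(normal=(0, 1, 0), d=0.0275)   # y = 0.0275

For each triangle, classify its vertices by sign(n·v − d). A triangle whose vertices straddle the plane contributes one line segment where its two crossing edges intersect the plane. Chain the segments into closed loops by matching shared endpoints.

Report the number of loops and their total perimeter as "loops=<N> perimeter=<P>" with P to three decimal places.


Straddling triangles (8 of 12):
  (v1,v3,v0) [-+-] → (-0.79, 0.0275, 1.145)–(-0.79, 0.0275, 0.02519)  len=1.1198
  (v0,v3,v2) [-++] → (-0.79, 0.0275, 0.02519)–(-0.79, 0.0275, -1.145)  len=1.1702
  (v2,v4,v0) [+--] → (-0.01738, 0.0275, -1.145)–(-0.79, 0.0275, -1.145)  len=0.7726
  (v1,v7,v3) [-++] → (0.01738, 0.0275, 1.145)–(-0.79, 0.0275, 1.145)  len=0.8074
  (v5,v7,v1) [-+-] → (0.79, 0.0275, 1.145)–(0.01738, 0.0275, 1.145)  len=0.7726
  (v6,v4,v2) [+-+] → (0.79, 0.0275, -1.145)–(-0.01738, 0.0275, -1.145)  len=0.8074
  (v6,v5,v4) [+--] → (0.79, 0.0275, -0.02519)–(0.79, 0.0275, -1.145)  len=1.1198
  (v7,v5,v6) [+-+] → (0.79, 0.0275, 1.145)–(0.79, 0.0275, -0.02519)  len=1.1702

Chained into 1 loop(s):
  loop 1: 8 segments, perimeter = 7.7400
Total perimeter = 7.740

loops=1 perimeter=7.740
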